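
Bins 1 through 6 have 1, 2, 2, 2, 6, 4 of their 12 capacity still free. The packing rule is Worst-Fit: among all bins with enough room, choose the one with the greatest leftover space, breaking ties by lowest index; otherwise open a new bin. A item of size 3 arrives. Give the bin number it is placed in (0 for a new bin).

5

Bins with room: bin 5 (6), bin 6 (4).
Most room is bin 5 with 6 free.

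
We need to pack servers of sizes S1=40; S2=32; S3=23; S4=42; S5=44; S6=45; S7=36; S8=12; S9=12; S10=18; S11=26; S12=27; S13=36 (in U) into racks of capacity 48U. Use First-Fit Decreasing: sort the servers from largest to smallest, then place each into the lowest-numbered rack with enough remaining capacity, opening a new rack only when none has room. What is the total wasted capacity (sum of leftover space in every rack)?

87

Sorted descending: 45, 44, 42, 40, 36, 36, 32, 27, 26, 23, 18, 12, 12.
Put 45U in rack 1; 3U remain.
Put 44U in rack 2; 4U remain.
Put 42U in rack 3; 6U remain.
Put 40U in rack 4; 8U remain.
Put 36U in rack 5; 12U remain.
Put 36U in rack 6; 12U remain.
Put 32U in rack 7; 16U remain.
Put 27U in rack 8; 21U remain.
Put 26U in rack 9; 22U remain.
Put 23U in rack 10; 25U remain.
Put 18U in rack 8; 3U remain.
Put 12U in rack 5; 0U remain.
Put 12U in rack 6; 0U remain.
10 racks × 48U = 480U; used 393U; unused 87U.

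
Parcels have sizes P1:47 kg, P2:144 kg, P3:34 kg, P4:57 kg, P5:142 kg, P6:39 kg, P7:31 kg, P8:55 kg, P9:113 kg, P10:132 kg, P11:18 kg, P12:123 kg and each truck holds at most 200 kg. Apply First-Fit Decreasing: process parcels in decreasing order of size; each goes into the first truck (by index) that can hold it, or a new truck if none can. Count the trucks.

5

Sorted descending: 144, 142, 132, 123, 113, 57, 55, 47, 39, 34, 31, 18.
144 kg → truck 1 (remaining 56 kg)
142 kg → truck 2 (remaining 58 kg)
132 kg → truck 3 (remaining 68 kg)
123 kg → truck 4 (remaining 77 kg)
113 kg → truck 5 (remaining 87 kg)
57 kg → truck 2 (remaining 1 kg)
55 kg → truck 1 (remaining 1 kg)
47 kg → truck 3 (remaining 21 kg)
39 kg → truck 4 (remaining 38 kg)
34 kg → truck 4 (remaining 4 kg)
31 kg → truck 5 (remaining 56 kg)
18 kg → truck 3 (remaining 3 kg)
Final trucks: [144,55] [142,57] [132,47,18] [123,39,34] [113,31].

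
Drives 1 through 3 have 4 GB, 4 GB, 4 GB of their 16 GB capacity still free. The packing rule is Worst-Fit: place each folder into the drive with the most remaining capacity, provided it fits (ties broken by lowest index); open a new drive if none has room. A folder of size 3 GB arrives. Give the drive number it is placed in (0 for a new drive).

1

Drives with room: drive 1 (4 GB), drive 2 (4 GB), drive 3 (4 GB).
Most room is drive 1 with 4 GB free.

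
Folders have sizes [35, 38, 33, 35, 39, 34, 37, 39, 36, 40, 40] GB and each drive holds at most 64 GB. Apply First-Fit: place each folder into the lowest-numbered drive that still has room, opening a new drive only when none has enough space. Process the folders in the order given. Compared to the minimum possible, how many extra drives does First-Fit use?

First-Fit: [35] [38] [33] [35] [39] [34] [37] [39] [36] [40] [40] → 11 drives.
11 folders exceed 32 GB (half the capacity), and no two of those can share a drive, so at least 11 drives are needed.
So 11 is already optimal.

0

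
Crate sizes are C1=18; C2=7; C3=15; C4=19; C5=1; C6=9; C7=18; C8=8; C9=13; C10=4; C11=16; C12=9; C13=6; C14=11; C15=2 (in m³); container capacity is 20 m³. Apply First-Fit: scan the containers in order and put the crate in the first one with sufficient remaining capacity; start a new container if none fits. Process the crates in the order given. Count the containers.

container 1: place C1 (18 m³), 2 m³ left
container 2: place C2 (7 m³), 13 m³ left
container 3: place C3 (15 m³), 5 m³ left
container 4: place C4 (19 m³), 1 m³ left
container 1: place C5 (1 m³), 1 m³ left
container 2: place C6 (9 m³), 4 m³ left
container 5: place C7 (18 m³), 2 m³ left
container 6: place C8 (8 m³), 12 m³ left
container 7: place C9 (13 m³), 7 m³ left
container 2: place C10 (4 m³), 0 m³ left
container 8: place C11 (16 m³), 4 m³ left
container 6: place C12 (9 m³), 3 m³ left
container 7: place C13 (6 m³), 1 m³ left
container 9: place C14 (11 m³), 9 m³ left
container 3: place C15 (2 m³), 3 m³ left

9 containers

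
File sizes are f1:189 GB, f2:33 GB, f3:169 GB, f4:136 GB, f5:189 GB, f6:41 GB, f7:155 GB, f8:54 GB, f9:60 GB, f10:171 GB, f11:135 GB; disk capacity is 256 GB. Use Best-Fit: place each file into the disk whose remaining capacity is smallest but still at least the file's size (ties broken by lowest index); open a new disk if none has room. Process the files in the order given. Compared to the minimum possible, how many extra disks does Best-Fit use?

0

Best-Fit: [189,33] [169,54] [136] [189,41] [155,60] [171] [135] → 7 disks.
7 files exceed 128 GB (half the capacity), and no two of those can share a disk, so at least 7 disks are needed.
So 7 is already optimal.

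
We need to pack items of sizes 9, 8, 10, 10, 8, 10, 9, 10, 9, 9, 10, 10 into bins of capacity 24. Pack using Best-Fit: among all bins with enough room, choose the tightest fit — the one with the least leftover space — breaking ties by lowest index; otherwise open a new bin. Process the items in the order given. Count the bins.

Put 9 in bin 1; 15 remain.
Put 8 in bin 1; 7 remain.
Put 10 in bin 2; 14 remain.
Put 10 in bin 2; 4 remain.
Put 8 in bin 3; 16 remain.
Put 10 in bin 3; 6 remain.
Put 9 in bin 4; 15 remain.
Put 10 in bin 4; 5 remain.
Put 9 in bin 5; 15 remain.
Put 9 in bin 5; 6 remain.
Put 10 in bin 6; 14 remain.
Put 10 in bin 6; 4 remain.
Final bins: [9,8] [10,10] [8,10] [9,10] [9,9] [10,10].

6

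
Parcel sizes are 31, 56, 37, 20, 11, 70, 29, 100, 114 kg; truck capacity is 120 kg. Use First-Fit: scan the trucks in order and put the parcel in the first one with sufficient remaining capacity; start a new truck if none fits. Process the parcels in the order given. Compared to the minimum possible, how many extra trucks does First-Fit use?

First-Fit: [31,56,20,11] [37,70] [29] [100] [114] → 5 trucks.
Total size 468 kg; any packing needs at least ⌈468/120⌉ = 4 trucks.
An optimal packing achieves that bound: [114] [100,20] [70,37,11] [56,31,29] → 4 trucks.
Excess: 5 − 4 = 1.

1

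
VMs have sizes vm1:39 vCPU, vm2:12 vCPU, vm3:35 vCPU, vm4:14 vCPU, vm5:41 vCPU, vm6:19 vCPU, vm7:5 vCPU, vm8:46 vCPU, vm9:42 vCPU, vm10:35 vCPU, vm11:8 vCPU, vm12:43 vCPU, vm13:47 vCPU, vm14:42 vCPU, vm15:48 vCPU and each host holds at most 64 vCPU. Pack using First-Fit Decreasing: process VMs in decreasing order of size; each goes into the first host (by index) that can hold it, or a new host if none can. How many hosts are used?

10

Sorted descending: 48, 47, 46, 43, 42, 42, 41, 39, 35, 35, 19, 14, 12, 8, 5.
Put 48 vCPU in host 1; 16 vCPU remain.
Put 47 vCPU in host 2; 17 vCPU remain.
Put 46 vCPU in host 3; 18 vCPU remain.
Put 43 vCPU in host 4; 21 vCPU remain.
Put 42 vCPU in host 5; 22 vCPU remain.
Put 42 vCPU in host 6; 22 vCPU remain.
Put 41 vCPU in host 7; 23 vCPU remain.
Put 39 vCPU in host 8; 25 vCPU remain.
Put 35 vCPU in host 9; 29 vCPU remain.
Put 35 vCPU in host 10; 29 vCPU remain.
Put 19 vCPU in host 4; 2 vCPU remain.
Put 14 vCPU in host 1; 2 vCPU remain.
Put 12 vCPU in host 2; 5 vCPU remain.
Put 8 vCPU in host 3; 10 vCPU remain.
Put 5 vCPU in host 2; 0 vCPU remain.
Final hosts: [48,14] [47,12,5] [46,8] [43,19] [42] [42] [41] [39] [35] [35].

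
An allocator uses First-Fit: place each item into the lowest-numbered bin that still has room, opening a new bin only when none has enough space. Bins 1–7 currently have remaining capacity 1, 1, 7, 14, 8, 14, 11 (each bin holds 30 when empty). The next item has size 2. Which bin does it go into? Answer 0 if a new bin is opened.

3

Bins with room: bin 3 (7), bin 4 (14), bin 5 (8), bin 6 (14), bin 7 (11).
The first with room is bin 3.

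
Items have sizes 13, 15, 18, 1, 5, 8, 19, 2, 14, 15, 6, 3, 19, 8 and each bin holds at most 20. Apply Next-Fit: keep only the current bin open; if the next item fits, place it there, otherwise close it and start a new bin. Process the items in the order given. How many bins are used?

bin 1: place 13, 7 left
bin 2: place 15, 5 left
bin 3: place 18, 2 left
bin 3: place 1, 1 left
bin 4: place 5, 15 left
bin 4: place 8, 7 left
bin 5: place 19, 1 left
bin 6: place 2, 18 left
bin 6: place 14, 4 left
bin 7: place 15, 5 left
bin 8: place 6, 14 left
bin 8: place 3, 11 left
bin 9: place 19, 1 left
bin 10: place 8, 12 left
Final bins: [13] [15] [18,1] [5,8] [19] [2,14] [15] [6,3] [19] [8].

10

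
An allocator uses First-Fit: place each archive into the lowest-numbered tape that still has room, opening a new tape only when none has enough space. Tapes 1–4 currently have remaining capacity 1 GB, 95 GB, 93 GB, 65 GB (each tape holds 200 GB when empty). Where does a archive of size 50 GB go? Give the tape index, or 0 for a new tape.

2

Tapes with room: tape 2 (95 GB), tape 3 (93 GB), tape 4 (65 GB).
The first with room is tape 2.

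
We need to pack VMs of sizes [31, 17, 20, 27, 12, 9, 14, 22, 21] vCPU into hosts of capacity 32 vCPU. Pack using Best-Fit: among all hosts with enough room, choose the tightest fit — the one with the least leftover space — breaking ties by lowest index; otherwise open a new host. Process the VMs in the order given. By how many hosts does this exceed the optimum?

1

Best-Fit: [31] [17,9] [20,12] [27] [14] [22] [21] → 7 hosts.
Total size 173 vCPU; any packing needs at least ⌈173/32⌉ = 6 hosts.
An optimal packing achieves that bound: [31] [27] [22,9] [21] [20,12] [17,14] → 6 hosts.
Excess: 7 − 6 = 1.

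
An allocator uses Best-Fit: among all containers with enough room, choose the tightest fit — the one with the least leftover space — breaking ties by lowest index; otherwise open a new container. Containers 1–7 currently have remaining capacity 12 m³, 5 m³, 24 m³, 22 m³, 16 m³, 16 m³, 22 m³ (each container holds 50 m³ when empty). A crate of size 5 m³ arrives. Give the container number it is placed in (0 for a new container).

Containers with room: container 1 (12 m³), container 2 (5 m³), container 3 (24 m³), container 4 (22 m³), container 5 (16 m³), container 6 (16 m³), container 7 (22 m³).
Tightest fit is container 2 with 5 m³ free.

2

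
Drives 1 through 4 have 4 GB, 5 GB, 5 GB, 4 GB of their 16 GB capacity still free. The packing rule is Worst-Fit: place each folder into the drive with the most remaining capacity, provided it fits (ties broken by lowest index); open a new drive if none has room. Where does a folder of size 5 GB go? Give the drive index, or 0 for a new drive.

2

Drives with room: drive 2 (5 GB), drive 3 (5 GB).
Most room is drive 2 with 5 GB free.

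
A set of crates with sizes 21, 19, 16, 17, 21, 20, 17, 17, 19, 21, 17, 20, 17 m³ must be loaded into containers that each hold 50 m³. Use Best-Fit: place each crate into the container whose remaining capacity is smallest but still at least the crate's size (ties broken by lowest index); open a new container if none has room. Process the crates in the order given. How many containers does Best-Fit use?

6

container 1: place 21 m³, 29 m³ left
container 1: place 19 m³, 10 m³ left
container 2: place 16 m³, 34 m³ left
container 2: place 17 m³, 17 m³ left
container 3: place 21 m³, 29 m³ left
container 3: place 20 m³, 9 m³ left
container 2: place 17 m³, 0 m³ left
container 4: place 17 m³, 33 m³ left
container 4: place 19 m³, 14 m³ left
container 5: place 21 m³, 29 m³ left
container 5: place 17 m³, 12 m³ left
container 6: place 20 m³, 30 m³ left
container 6: place 17 m³, 13 m³ left
Final containers: [21,19] [16,17,17] [21,20] [17,19] [21,17] [20,17].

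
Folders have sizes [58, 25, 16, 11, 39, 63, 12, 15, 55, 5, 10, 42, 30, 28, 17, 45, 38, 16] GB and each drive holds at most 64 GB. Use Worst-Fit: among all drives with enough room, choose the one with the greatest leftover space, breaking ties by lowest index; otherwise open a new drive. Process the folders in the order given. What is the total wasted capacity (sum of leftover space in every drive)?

Put 58 GB in drive 1; 6 GB remain.
Put 25 GB in drive 2; 39 GB remain.
Put 16 GB in drive 2; 23 GB remain.
Put 11 GB in drive 2; 12 GB remain.
Put 39 GB in drive 3; 25 GB remain.
Put 63 GB in drive 4; 1 GB remain.
Put 12 GB in drive 3; 13 GB remain.
Put 15 GB in drive 5; 49 GB remain.
Put 55 GB in drive 6; 9 GB remain.
Put 5 GB in drive 5; 44 GB remain.
Put 10 GB in drive 5; 34 GB remain.
Put 42 GB in drive 7; 22 GB remain.
Put 30 GB in drive 5; 4 GB remain.
Put 28 GB in drive 8; 36 GB remain.
Put 17 GB in drive 8; 19 GB remain.
Put 45 GB in drive 9; 19 GB remain.
Put 38 GB in drive 10; 26 GB remain.
Put 16 GB in drive 10; 10 GB remain.
10 drives × 64 GB = 640 GB; used 525 GB; unused 115 GB.

115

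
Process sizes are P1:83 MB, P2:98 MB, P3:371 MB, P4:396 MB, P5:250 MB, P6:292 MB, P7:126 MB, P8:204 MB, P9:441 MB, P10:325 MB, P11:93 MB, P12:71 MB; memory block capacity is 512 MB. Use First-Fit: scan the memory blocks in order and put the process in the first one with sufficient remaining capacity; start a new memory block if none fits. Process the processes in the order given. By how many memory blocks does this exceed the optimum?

First-Fit: [83,98,250,71] [371,126] [396,93] [292,204] [441] [325] → 6 memory blocks.
Total size 2750 MB; any packing needs at least ⌈2750/512⌉ = 6 memory blocks.
So 6 is already optimal.

0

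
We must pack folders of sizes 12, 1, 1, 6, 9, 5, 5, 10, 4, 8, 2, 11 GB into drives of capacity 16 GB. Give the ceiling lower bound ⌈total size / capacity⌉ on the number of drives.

5

Total size = 12 + 1 + 1 + 6 + 9 + 5 + 5 + 10 + 4 + 8 + 2 + 11 = 74 GB.
⌈74 / 16⌉ = 5.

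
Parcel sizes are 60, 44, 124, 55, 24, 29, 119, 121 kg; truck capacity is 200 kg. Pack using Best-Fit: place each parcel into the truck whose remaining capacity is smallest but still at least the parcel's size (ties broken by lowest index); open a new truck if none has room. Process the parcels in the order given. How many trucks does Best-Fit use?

truck 1: place 60 kg, 140 kg left
truck 1: place 44 kg, 96 kg left
truck 2: place 124 kg, 76 kg left
truck 2: place 55 kg, 21 kg left
truck 1: place 24 kg, 72 kg left
truck 1: place 29 kg, 43 kg left
truck 3: place 119 kg, 81 kg left
truck 4: place 121 kg, 79 kg left
Final trucks: [60,44,24,29] [124,55] [119] [121].

4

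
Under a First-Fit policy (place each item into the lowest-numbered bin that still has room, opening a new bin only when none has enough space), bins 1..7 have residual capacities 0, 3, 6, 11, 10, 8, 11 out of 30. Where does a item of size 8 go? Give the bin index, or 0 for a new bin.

Bins with room: bin 4 (11), bin 5 (10), bin 6 (8), bin 7 (11).
The first with room is bin 4.

4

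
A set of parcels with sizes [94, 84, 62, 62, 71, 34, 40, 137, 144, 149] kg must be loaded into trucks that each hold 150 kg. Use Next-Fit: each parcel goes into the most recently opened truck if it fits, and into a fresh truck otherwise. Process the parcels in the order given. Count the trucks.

truck 1: place 94 kg, 56 kg left
truck 2: place 84 kg, 66 kg left
truck 2: place 62 kg, 4 kg left
truck 3: place 62 kg, 88 kg left
truck 3: place 71 kg, 17 kg left
truck 4: place 34 kg, 116 kg left
truck 4: place 40 kg, 76 kg left
truck 5: place 137 kg, 13 kg left
truck 6: place 144 kg, 6 kg left
truck 7: place 149 kg, 1 kg left
Final trucks: [94] [84,62] [62,71] [34,40] [137] [144] [149].

7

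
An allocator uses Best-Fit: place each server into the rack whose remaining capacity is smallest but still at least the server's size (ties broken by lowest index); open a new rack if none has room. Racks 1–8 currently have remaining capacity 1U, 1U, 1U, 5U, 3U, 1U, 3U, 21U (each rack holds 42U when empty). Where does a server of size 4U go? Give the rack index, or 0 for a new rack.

Racks with room: rack 4 (5U), rack 8 (21U).
Tightest fit is rack 4 with 5U free.

4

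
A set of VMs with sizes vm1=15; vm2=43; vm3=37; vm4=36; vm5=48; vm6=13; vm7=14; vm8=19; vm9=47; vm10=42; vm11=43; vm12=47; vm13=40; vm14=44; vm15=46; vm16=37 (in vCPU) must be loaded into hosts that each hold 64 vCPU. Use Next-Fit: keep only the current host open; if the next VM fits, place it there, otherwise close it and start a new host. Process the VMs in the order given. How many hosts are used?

host 1: place vm1 (15 vCPU), 49 vCPU left
host 1: place vm2 (43 vCPU), 6 vCPU left
host 2: place vm3 (37 vCPU), 27 vCPU left
host 3: place vm4 (36 vCPU), 28 vCPU left
host 4: place vm5 (48 vCPU), 16 vCPU left
host 4: place vm6 (13 vCPU), 3 vCPU left
host 5: place vm7 (14 vCPU), 50 vCPU left
host 5: place vm8 (19 vCPU), 31 vCPU left
host 6: place vm9 (47 vCPU), 17 vCPU left
host 7: place vm10 (42 vCPU), 22 vCPU left
host 8: place vm11 (43 vCPU), 21 vCPU left
host 9: place vm12 (47 vCPU), 17 vCPU left
host 10: place vm13 (40 vCPU), 24 vCPU left
host 11: place vm14 (44 vCPU), 20 vCPU left
host 12: place vm15 (46 vCPU), 18 vCPU left
host 13: place vm16 (37 vCPU), 27 vCPU left
Final hosts: [15,43] [37] [36] [48,13] [14,19] [47] [42] [43] [47] [40] [44] [46] [37].

13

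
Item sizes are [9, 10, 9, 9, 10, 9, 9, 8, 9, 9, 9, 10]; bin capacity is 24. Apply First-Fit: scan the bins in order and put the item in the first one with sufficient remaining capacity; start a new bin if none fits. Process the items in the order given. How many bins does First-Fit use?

6

9 → bin 1 (remaining 15)
10 → bin 1 (remaining 5)
9 → bin 2 (remaining 15)
9 → bin 2 (remaining 6)
10 → bin 3 (remaining 14)
9 → bin 3 (remaining 5)
9 → bin 4 (remaining 15)
8 → bin 4 (remaining 7)
9 → bin 5 (remaining 15)
9 → bin 5 (remaining 6)
9 → bin 6 (remaining 15)
10 → bin 6 (remaining 5)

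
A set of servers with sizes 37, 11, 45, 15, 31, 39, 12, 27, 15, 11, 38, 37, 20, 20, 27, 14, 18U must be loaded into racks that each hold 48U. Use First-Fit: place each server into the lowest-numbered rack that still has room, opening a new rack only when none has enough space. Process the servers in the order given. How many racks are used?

rack 1: place 37U, 11U left
rack 1: place 11U, 0U left
rack 2: place 45U, 3U left
rack 3: place 15U, 33U left
rack 3: place 31U, 2U left
rack 4: place 39U, 9U left
rack 5: place 12U, 36U left
rack 5: place 27U, 9U left
rack 6: place 15U, 33U left
rack 6: place 11U, 22U left
rack 7: place 38U, 10U left
rack 8: place 37U, 11U left
rack 6: place 20U, 2U left
rack 9: place 20U, 28U left
rack 9: place 27U, 1U left
rack 10: place 14U, 34U left
rack 10: place 18U, 16U left
Final racks: [37,11] [45] [15,31] [39] [12,27] [15,11,20] [38] [37] [20,27] [14,18].

10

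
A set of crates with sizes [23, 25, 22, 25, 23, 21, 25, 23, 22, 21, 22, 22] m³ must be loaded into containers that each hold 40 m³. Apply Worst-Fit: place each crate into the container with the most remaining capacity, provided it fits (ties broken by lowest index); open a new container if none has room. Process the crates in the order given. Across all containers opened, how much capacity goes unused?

23 m³ → container 1 (remaining 17 m³)
25 m³ → container 2 (remaining 15 m³)
22 m³ → container 3 (remaining 18 m³)
25 m³ → container 4 (remaining 15 m³)
23 m³ → container 5 (remaining 17 m³)
21 m³ → container 6 (remaining 19 m³)
25 m³ → container 7 (remaining 15 m³)
23 m³ → container 8 (remaining 17 m³)
22 m³ → container 9 (remaining 18 m³)
21 m³ → container 10 (remaining 19 m³)
22 m³ → container 11 (remaining 18 m³)
22 m³ → container 12 (remaining 18 m³)
12 containers × 40 m³ = 480 m³; used 274 m³; unused 206 m³.

206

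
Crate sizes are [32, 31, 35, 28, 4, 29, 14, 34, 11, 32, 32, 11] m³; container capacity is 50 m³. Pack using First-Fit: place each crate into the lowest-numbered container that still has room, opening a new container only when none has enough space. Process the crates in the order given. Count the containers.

8

32 m³ → container 1 (remaining 18 m³)
31 m³ → container 2 (remaining 19 m³)
35 m³ → container 3 (remaining 15 m³)
28 m³ → container 4 (remaining 22 m³)
4 m³ → container 1 (remaining 14 m³)
29 m³ → container 5 (remaining 21 m³)
14 m³ → container 1 (remaining 0 m³)
34 m³ → container 6 (remaining 16 m³)
11 m³ → container 2 (remaining 8 m³)
32 m³ → container 7 (remaining 18 m³)
32 m³ → container 8 (remaining 18 m³)
11 m³ → container 3 (remaining 4 m³)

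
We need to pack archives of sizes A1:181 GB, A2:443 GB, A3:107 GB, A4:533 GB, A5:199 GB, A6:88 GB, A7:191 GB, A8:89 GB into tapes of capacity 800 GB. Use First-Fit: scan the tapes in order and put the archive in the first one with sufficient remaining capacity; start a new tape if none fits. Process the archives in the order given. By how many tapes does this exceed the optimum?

First-Fit: [181,443,107] [533,199] [88,191,89] → 3 tapes.
Total size 1831 GB; any packing needs at least ⌈1831/800⌉ = 3 tapes.
So 3 is already optimal.

0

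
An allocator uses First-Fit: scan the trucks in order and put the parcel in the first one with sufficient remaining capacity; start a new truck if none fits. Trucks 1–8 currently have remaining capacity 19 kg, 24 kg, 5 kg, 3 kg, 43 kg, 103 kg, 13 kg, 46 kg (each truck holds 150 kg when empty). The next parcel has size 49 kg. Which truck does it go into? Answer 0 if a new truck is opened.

Trucks with room: truck 6 (103 kg).
The first with room is truck 6.

6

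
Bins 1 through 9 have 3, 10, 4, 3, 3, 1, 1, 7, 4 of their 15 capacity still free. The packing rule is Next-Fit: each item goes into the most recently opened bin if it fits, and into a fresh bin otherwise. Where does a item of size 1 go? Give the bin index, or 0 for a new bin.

Next-Fit only looks at bin 9, which has 4 free.
1 fits there.

9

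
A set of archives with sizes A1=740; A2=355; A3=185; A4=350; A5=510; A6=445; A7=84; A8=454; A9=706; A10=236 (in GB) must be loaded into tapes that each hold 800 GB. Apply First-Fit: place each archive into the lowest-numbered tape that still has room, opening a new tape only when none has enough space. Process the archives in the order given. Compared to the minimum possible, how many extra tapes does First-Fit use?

0

First-Fit: [740] [355,185,84] [350,445] [510,236] [454] [706] → 6 tapes.
Total size 4065 GB; any packing needs at least ⌈4065/800⌉ = 6 tapes.
So 6 is already optimal.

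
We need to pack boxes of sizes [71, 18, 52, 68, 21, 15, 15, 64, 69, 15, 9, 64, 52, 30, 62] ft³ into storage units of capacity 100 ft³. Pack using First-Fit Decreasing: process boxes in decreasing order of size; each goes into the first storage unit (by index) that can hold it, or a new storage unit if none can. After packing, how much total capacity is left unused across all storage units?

Sorted descending: 71, 69, 68, 64, 64, 62, 52, 52, 30, 21, 18, 15, 15, 15, 9.
71 ft³ → storage unit 1 (remaining 29 ft³)
69 ft³ → storage unit 2 (remaining 31 ft³)
68 ft³ → storage unit 3 (remaining 32 ft³)
64 ft³ → storage unit 4 (remaining 36 ft³)
64 ft³ → storage unit 5 (remaining 36 ft³)
62 ft³ → storage unit 6 (remaining 38 ft³)
52 ft³ → storage unit 7 (remaining 48 ft³)
52 ft³ → storage unit 8 (remaining 48 ft³)
30 ft³ → storage unit 2 (remaining 1 ft³)
21 ft³ → storage unit 1 (remaining 8 ft³)
18 ft³ → storage unit 3 (remaining 14 ft³)
15 ft³ → storage unit 4 (remaining 21 ft³)
15 ft³ → storage unit 4 (remaining 6 ft³)
15 ft³ → storage unit 5 (remaining 21 ft³)
9 ft³ → storage unit 3 (remaining 5 ft³)
8 storage units × 100 ft³ = 800 ft³; used 625 ft³; unused 175 ft³.

175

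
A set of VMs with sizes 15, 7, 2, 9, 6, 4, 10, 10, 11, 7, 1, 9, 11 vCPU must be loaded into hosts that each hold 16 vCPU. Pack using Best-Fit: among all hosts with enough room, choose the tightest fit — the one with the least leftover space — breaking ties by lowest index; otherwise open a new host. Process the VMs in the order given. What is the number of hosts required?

8 hosts

Put 15 vCPU in host 1; 1 vCPU remain.
Put 7 vCPU in host 2; 9 vCPU remain.
Put 2 vCPU in host 2; 7 vCPU remain.
Put 9 vCPU in host 3; 7 vCPU remain.
Put 6 vCPU in host 2; 1 vCPU remain.
Put 4 vCPU in host 3; 3 vCPU remain.
Put 10 vCPU in host 4; 6 vCPU remain.
Put 10 vCPU in host 5; 6 vCPU remain.
Put 11 vCPU in host 6; 5 vCPU remain.
Put 7 vCPU in host 7; 9 vCPU remain.
Put 1 vCPU in host 1; 0 vCPU remain.
Put 9 vCPU in host 7; 0 vCPU remain.
Put 11 vCPU in host 8; 5 vCPU remain.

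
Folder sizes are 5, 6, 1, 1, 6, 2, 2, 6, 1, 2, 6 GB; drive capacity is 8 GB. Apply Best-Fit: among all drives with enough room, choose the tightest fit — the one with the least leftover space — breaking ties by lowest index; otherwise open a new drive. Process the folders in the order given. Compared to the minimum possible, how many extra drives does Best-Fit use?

0

Best-Fit: [5,2,1] [6,1,1] [6,2] [6,2] [6] → 5 drives.
Total size 38 GB; any packing needs at least ⌈38/8⌉ = 5 drives.
So 5 is already optimal.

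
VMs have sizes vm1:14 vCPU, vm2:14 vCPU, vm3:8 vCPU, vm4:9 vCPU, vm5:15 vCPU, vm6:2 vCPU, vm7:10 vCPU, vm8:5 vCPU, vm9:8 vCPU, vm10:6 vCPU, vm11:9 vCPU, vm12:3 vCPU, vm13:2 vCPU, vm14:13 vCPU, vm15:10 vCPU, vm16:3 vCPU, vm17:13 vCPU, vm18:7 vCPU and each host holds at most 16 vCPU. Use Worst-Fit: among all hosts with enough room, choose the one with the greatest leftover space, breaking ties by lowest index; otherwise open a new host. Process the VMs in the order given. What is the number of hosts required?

Put vm1 (14 vCPU) in host 1; 2 vCPU remain.
Put vm2 (14 vCPU) in host 2; 2 vCPU remain.
Put vm3 (8 vCPU) in host 3; 8 vCPU remain.
Put vm4 (9 vCPU) in host 4; 7 vCPU remain.
Put vm5 (15 vCPU) in host 5; 1 vCPU remain.
Put vm6 (2 vCPU) in host 3; 6 vCPU remain.
Put vm7 (10 vCPU) in host 6; 6 vCPU remain.
Put vm8 (5 vCPU) in host 4; 2 vCPU remain.
Put vm9 (8 vCPU) in host 7; 8 vCPU remain.
Put vm10 (6 vCPU) in host 7; 2 vCPU remain.
Put vm11 (9 vCPU) in host 8; 7 vCPU remain.
Put vm12 (3 vCPU) in host 8; 4 vCPU remain.
Put vm13 (2 vCPU) in host 3; 4 vCPU remain.
Put vm14 (13 vCPU) in host 9; 3 vCPU remain.
Put vm15 (10 vCPU) in host 10; 6 vCPU remain.
Put vm16 (3 vCPU) in host 6; 3 vCPU remain.
Put vm17 (13 vCPU) in host 11; 3 vCPU remain.
Put vm18 (7 vCPU) in host 12; 9 vCPU remain.

12 hosts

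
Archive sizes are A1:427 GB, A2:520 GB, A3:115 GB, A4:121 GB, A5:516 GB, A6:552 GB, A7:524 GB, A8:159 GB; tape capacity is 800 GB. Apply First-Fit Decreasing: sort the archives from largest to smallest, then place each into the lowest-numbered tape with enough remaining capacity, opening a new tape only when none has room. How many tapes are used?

Sorted descending: 552, 524, 520, 516, 427, 159, 121, 115.
552 GB → tape 1 (remaining 248 GB)
524 GB → tape 2 (remaining 276 GB)
520 GB → tape 3 (remaining 280 GB)
516 GB → tape 4 (remaining 284 GB)
427 GB → tape 5 (remaining 373 GB)
159 GB → tape 1 (remaining 89 GB)
121 GB → tape 2 (remaining 155 GB)
115 GB → tape 2 (remaining 40 GB)

5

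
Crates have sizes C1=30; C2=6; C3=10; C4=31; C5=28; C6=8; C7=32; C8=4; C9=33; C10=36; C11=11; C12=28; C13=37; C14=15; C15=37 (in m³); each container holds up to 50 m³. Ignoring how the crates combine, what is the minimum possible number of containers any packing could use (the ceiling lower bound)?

Total size = 30 + 6 + 10 + 31 + 28 + 8 + 32 + 4 + 33 + 36 + 11 + 28 + 37 + 15 + 37 = 346 m³.
⌈346 / 50⌉ = 7.

7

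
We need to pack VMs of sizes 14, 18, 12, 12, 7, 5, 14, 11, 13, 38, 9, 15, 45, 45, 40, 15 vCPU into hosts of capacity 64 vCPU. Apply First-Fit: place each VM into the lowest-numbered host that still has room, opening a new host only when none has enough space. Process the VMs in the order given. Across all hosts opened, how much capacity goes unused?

71

Put 14 vCPU in host 1; 50 vCPU remain.
Put 18 vCPU in host 1; 32 vCPU remain.
Put 12 vCPU in host 1; 20 vCPU remain.
Put 12 vCPU in host 1; 8 vCPU remain.
Put 7 vCPU in host 1; 1 vCPU remain.
Put 5 vCPU in host 2; 59 vCPU remain.
Put 14 vCPU in host 2; 45 vCPU remain.
Put 11 vCPU in host 2; 34 vCPU remain.
Put 13 vCPU in host 2; 21 vCPU remain.
Put 38 vCPU in host 3; 26 vCPU remain.
Put 9 vCPU in host 2; 12 vCPU remain.
Put 15 vCPU in host 3; 11 vCPU remain.
Put 45 vCPU in host 4; 19 vCPU remain.
Put 45 vCPU in host 5; 19 vCPU remain.
Put 40 vCPU in host 6; 24 vCPU remain.
Put 15 vCPU in host 4; 4 vCPU remain.
6 hosts × 64 vCPU = 384 vCPU; used 313 vCPU; unused 71 vCPU.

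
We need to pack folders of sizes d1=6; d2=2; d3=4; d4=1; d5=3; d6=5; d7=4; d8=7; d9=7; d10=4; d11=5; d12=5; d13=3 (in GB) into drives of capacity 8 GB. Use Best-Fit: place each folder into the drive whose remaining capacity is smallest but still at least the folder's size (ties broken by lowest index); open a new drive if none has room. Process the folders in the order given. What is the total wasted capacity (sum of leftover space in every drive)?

8

Put d1 (6 GB) in drive 1; 2 GB remain.
Put d2 (2 GB) in drive 1; 0 GB remain.
Put d3 (4 GB) in drive 2; 4 GB remain.
Put d4 (1 GB) in drive 2; 3 GB remain.
Put d5 (3 GB) in drive 2; 0 GB remain.
Put d6 (5 GB) in drive 3; 3 GB remain.
Put d7 (4 GB) in drive 4; 4 GB remain.
Put d8 (7 GB) in drive 5; 1 GB remain.
Put d9 (7 GB) in drive 6; 1 GB remain.
Put d10 (4 GB) in drive 4; 0 GB remain.
Put d11 (5 GB) in drive 7; 3 GB remain.
Put d12 (5 GB) in drive 8; 3 GB remain.
Put d13 (3 GB) in drive 3; 0 GB remain.
8 drives × 8 GB = 64 GB; used 56 GB; unused 8 GB.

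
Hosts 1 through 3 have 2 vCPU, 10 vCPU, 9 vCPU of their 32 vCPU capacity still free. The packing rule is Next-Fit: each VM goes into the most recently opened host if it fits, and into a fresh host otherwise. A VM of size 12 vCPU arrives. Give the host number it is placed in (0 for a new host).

0

Next-Fit only looks at host 3, which has 9 vCPU free.
12 vCPU does not fit, so a new host is opened.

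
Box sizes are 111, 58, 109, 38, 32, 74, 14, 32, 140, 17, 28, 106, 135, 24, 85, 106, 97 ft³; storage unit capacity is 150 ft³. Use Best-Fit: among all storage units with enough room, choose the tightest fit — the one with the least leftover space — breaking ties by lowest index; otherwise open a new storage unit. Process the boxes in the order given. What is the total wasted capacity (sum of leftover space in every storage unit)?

294

111 ft³ → storage unit 1 (remaining 39 ft³)
58 ft³ → storage unit 2 (remaining 92 ft³)
109 ft³ → storage unit 3 (remaining 41 ft³)
38 ft³ → storage unit 1 (remaining 1 ft³)
32 ft³ → storage unit 3 (remaining 9 ft³)
74 ft³ → storage unit 2 (remaining 18 ft³)
14 ft³ → storage unit 2 (remaining 4 ft³)
32 ft³ → storage unit 4 (remaining 118 ft³)
140 ft³ → storage unit 5 (remaining 10 ft³)
17 ft³ → storage unit 4 (remaining 101 ft³)
28 ft³ → storage unit 4 (remaining 73 ft³)
106 ft³ → storage unit 6 (remaining 44 ft³)
135 ft³ → storage unit 7 (remaining 15 ft³)
24 ft³ → storage unit 6 (remaining 20 ft³)
85 ft³ → storage unit 8 (remaining 65 ft³)
106 ft³ → storage unit 9 (remaining 44 ft³)
97 ft³ → storage unit 10 (remaining 53 ft³)
10 storage units × 150 ft³ = 1500 ft³; used 1206 ft³; unused 294 ft³.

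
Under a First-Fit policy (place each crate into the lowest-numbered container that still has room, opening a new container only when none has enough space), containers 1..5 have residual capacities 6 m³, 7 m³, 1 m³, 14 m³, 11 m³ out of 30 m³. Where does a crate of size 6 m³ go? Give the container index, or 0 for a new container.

Containers with room: container 1 (6 m³), container 2 (7 m³), container 4 (14 m³), container 5 (11 m³).
The first with room is container 1.

1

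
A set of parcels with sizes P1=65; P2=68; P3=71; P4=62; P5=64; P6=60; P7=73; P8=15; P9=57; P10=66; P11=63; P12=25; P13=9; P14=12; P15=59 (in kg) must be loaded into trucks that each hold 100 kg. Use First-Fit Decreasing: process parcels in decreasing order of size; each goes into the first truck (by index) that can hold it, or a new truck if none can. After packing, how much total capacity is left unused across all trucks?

Sorted descending: 73, 71, 68, 66, 65, 64, 63, 62, 60, 59, 57, 25, 15, 12, 9.
Put 73 kg in truck 1; 27 kg remain.
Put 71 kg in truck 2; 29 kg remain.
Put 68 kg in truck 3; 32 kg remain.
Put 66 kg in truck 4; 34 kg remain.
Put 65 kg in truck 5; 35 kg remain.
Put 64 kg in truck 6; 36 kg remain.
Put 63 kg in truck 7; 37 kg remain.
Put 62 kg in truck 8; 38 kg remain.
Put 60 kg in truck 9; 40 kg remain.
Put 59 kg in truck 10; 41 kg remain.
Put 57 kg in truck 11; 43 kg remain.
Put 25 kg in truck 1; 2 kg remain.
Put 15 kg in truck 2; 14 kg remain.
Put 12 kg in truck 2; 2 kg remain.
Put 9 kg in truck 3; 23 kg remain.
11 trucks × 100 kg = 1100 kg; used 769 kg; unused 331 kg.

331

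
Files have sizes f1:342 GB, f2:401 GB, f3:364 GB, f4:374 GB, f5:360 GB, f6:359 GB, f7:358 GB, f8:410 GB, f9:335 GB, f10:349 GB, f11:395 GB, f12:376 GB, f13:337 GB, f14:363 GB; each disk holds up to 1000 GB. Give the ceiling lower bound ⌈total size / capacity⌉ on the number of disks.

6

Total size = 342 + 401 + 364 + 374 + 360 + 359 + 358 + 410 + 335 + 349 + 395 + 376 + 337 + 363 = 5123 GB.
⌈5123 / 1000⌉ = 6.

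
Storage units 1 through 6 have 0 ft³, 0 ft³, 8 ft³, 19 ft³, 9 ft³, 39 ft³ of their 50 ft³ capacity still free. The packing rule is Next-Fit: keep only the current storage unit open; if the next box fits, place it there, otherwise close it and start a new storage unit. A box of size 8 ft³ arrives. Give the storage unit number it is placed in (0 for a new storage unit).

Next-Fit only looks at storage unit 6, which has 39 ft³ free.
8 ft³ fits there.

6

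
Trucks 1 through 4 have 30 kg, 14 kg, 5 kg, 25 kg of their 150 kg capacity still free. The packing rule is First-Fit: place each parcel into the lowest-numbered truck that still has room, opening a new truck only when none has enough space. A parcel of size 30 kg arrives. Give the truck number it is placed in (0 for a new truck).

1

Trucks with room: truck 1 (30 kg).
The first with room is truck 1.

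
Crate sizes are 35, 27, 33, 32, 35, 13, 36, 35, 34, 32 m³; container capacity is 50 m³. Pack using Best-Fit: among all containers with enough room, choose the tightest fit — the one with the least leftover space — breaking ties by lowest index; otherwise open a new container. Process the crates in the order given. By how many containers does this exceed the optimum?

Best-Fit: [35,13] [27] [33] [32] [35] [36] [35] [34] [32] → 9 containers.
9 crates exceed 25 m³ (half the capacity), and no two of those can share a container, so at least 9 containers are needed.
So 9 is already optimal.

0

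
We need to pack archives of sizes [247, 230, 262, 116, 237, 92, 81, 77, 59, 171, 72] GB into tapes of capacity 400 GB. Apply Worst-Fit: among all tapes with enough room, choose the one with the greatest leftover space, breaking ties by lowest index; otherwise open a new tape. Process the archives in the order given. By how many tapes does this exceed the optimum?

Worst-Fit: [247,81,59] [230,116] [262,77] [237,92] [171,72] → 5 tapes.
Total size 1644 GB; any packing needs at least ⌈1644/400⌉ = 5 tapes.
So 5 is already optimal.

0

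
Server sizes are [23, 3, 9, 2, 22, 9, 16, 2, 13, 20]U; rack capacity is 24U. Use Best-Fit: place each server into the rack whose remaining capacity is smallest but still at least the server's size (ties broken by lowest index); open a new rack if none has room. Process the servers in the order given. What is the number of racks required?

6 racks

Put 23U in rack 1; 1U remain.
Put 3U in rack 2; 21U remain.
Put 9U in rack 2; 12U remain.
Put 2U in rack 2; 10U remain.
Put 22U in rack 3; 2U remain.
Put 9U in rack 2; 1U remain.
Put 16U in rack 4; 8U remain.
Put 2U in rack 3; 0U remain.
Put 13U in rack 5; 11U remain.
Put 20U in rack 6; 4U remain.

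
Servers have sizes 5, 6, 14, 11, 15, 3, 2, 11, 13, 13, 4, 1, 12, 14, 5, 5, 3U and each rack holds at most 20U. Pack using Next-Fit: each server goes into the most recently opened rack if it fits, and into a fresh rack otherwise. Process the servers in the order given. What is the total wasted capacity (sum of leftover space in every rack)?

Put 5U in rack 1; 15U remain.
Put 6U in rack 1; 9U remain.
Put 14U in rack 2; 6U remain.
Put 11U in rack 3; 9U remain.
Put 15U in rack 4; 5U remain.
Put 3U in rack 4; 2U remain.
Put 2U in rack 4; 0U remain.
Put 11U in rack 5; 9U remain.
Put 13U in rack 6; 7U remain.
Put 13U in rack 7; 7U remain.
Put 4U in rack 7; 3U remain.
Put 1U in rack 7; 2U remain.
Put 12U in rack 8; 8U remain.
Put 14U in rack 9; 6U remain.
Put 5U in rack 9; 1U remain.
Put 5U in rack 10; 15U remain.
Put 3U in rack 10; 12U remain.
10 racks × 20U = 200U; used 137U; unused 63U.

63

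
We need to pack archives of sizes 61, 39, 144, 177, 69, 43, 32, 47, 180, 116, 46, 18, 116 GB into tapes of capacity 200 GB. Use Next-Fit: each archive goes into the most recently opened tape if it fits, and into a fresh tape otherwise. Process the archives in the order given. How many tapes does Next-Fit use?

7 tapes

Put 61 GB in tape 1; 139 GB remain.
Put 39 GB in tape 1; 100 GB remain.
Put 144 GB in tape 2; 56 GB remain.
Put 177 GB in tape 3; 23 GB remain.
Put 69 GB in tape 4; 131 GB remain.
Put 43 GB in tape 4; 88 GB remain.
Put 32 GB in tape 4; 56 GB remain.
Put 47 GB in tape 4; 9 GB remain.
Put 180 GB in tape 5; 20 GB remain.
Put 116 GB in tape 6; 84 GB remain.
Put 46 GB in tape 6; 38 GB remain.
Put 18 GB in tape 6; 20 GB remain.
Put 116 GB in tape 7; 84 GB remain.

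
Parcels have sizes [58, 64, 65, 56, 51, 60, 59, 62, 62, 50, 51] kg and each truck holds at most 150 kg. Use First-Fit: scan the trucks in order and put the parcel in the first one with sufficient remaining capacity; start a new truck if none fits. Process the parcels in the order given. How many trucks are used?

6

Put 58 kg in truck 1; 92 kg remain.
Put 64 kg in truck 1; 28 kg remain.
Put 65 kg in truck 2; 85 kg remain.
Put 56 kg in truck 2; 29 kg remain.
Put 51 kg in truck 3; 99 kg remain.
Put 60 kg in truck 3; 39 kg remain.
Put 59 kg in truck 4; 91 kg remain.
Put 62 kg in truck 4; 29 kg remain.
Put 62 kg in truck 5; 88 kg remain.
Put 50 kg in truck 5; 38 kg remain.
Put 51 kg in truck 6; 99 kg remain.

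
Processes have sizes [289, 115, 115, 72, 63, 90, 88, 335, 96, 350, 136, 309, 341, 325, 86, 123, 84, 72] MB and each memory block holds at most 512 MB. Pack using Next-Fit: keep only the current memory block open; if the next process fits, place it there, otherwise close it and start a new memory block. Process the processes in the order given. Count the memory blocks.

8

Put 289 MB in memory block 1; 223 MB remain.
Put 115 MB in memory block 1; 108 MB remain.
Put 115 MB in memory block 2; 397 MB remain.
Put 72 MB in memory block 2; 325 MB remain.
Put 63 MB in memory block 2; 262 MB remain.
Put 90 MB in memory block 2; 172 MB remain.
Put 88 MB in memory block 2; 84 MB remain.
Put 335 MB in memory block 3; 177 MB remain.
Put 96 MB in memory block 3; 81 MB remain.
Put 350 MB in memory block 4; 162 MB remain.
Put 136 MB in memory block 4; 26 MB remain.
Put 309 MB in memory block 5; 203 MB remain.
Put 341 MB in memory block 6; 171 MB remain.
Put 325 MB in memory block 7; 187 MB remain.
Put 86 MB in memory block 7; 101 MB remain.
Put 123 MB in memory block 8; 389 MB remain.
Put 84 MB in memory block 8; 305 MB remain.
Put 72 MB in memory block 8; 233 MB remain.
Final memory blocks: [289,115] [115,72,63,90,88] [335,96] [350,136] [309] [341] [325,86] [123,84,72].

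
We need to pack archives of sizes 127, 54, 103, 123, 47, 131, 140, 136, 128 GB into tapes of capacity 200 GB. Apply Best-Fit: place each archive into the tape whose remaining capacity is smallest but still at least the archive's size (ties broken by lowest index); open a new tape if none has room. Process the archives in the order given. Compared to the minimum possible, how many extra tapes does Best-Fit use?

0

Best-Fit: [127,54] [103] [123,47] [131] [140] [136] [128] → 7 tapes.
7 archives exceed 100 GB (half the capacity), and no two of those can share a tape, so at least 7 tapes are needed.
So 7 is already optimal.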